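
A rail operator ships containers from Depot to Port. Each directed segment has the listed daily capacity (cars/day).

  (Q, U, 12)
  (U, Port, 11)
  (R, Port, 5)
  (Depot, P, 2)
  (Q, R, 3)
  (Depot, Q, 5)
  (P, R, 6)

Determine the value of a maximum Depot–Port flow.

7

Augment Depot→P→R→Port: bottleneck 2, flow now 2.
Augment Depot→Q→R→Port: bottleneck 3, flow now 5.
Augment Depot→Q→U→Port: bottleneck 2, flow now 7.
No augmenting path remains; maximum flow = 7.
In the residual graph, reachable from Depot: {Depot}.
Min-cut edges: Depot→P (2), Depot→Q (5); capacity 2 + 5 = 7.
This cut is saturated, so no flow can exceed 7.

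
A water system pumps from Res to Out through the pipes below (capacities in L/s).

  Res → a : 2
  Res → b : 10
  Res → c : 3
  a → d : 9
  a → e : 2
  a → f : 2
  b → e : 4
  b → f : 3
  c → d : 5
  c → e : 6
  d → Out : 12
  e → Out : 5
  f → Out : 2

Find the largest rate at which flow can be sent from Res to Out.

11

Augment Res→a→d→Out: bottleneck 2, flow now 2.
Augment Res→b→e→Out: bottleneck 4, flow now 6.
Augment Res→b→f→Out: bottleneck 2, flow now 8.
Augment Res→c→d→Out: bottleneck 3, flow now 11.
No augmenting path remains; maximum flow = 11.
In the residual graph, reachable from Res: {Res, b, f}.
Min-cut edges: Res→a (2), Res→c (3), b→e (4), f→Out (2); capacity 2 + 3 + 4 + 2 = 11.
This cut is saturated, so no flow can exceed 11.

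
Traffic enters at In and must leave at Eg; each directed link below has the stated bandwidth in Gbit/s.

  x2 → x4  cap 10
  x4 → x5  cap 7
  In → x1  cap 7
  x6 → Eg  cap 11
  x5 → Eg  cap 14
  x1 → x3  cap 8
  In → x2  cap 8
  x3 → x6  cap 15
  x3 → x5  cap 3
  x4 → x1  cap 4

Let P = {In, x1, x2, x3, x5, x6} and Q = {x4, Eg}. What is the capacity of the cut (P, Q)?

Edges leaving {In, x1, x2, x3, x5, x6}: x2→x4 (10), x5→Eg (14), x6→Eg (11).
Cut capacity = 10 + 14 + 11 = 35.

35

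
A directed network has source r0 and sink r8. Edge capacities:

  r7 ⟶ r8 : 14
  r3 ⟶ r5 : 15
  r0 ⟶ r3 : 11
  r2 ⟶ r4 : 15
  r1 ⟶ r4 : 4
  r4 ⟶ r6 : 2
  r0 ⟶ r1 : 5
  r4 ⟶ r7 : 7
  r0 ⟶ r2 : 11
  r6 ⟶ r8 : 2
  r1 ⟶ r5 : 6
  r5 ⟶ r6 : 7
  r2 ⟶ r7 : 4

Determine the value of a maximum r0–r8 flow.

Augment r0→r2→r7→r8: bottleneck 4, flow now 4.
Augment r0→r1→r4→r6→r8: bottleneck 2, flow now 6.
Augment r0→r1→r4→r7→r8: bottleneck 2, flow now 8.
Augment r0→r2→r4→r7→r8: bottleneck 5, flow now 13.
No augmenting path remains; maximum flow = 13.
In the residual graph, reachable from r0: {r0, r1, r2, r3, r4, r5, r6}.
Min-cut edges: r2→r7 (4), r4→r7 (7), r6→r8 (2); capacity 4 + 7 + 2 = 13.
This cut is saturated, so no flow can exceed 13.

13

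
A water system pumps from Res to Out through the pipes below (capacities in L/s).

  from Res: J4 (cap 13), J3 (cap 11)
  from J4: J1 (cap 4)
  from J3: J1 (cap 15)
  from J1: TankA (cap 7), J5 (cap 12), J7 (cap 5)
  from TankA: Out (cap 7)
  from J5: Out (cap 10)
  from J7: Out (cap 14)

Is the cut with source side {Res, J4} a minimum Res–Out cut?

Given cut capacity: 11 + 4 = 15.
Augment Res→J4→J1→TankA→Out: bottleneck 4, flow now 4.
Augment Res→J3→J1→TankA→Out: bottleneck 3, flow now 7.
Augment Res→J3→J1→J5→Out: bottleneck 8, flow now 15.
No augmenting path remains; maximum flow = 15.
Cut capacity 15 equals the max flow, so it is a minimum cut.

Yes — it is a minimum cut (capacity 15).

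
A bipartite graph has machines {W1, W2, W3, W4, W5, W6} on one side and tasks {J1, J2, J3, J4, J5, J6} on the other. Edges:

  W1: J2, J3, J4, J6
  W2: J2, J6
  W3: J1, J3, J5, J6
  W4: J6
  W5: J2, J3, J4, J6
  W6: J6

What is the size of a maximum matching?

Unit-capacity flow: source→left, listed edges, right→sink; max matching = max flow.
Augmenting path W1→J2 (+1); matched 1.
Augmenting path W2→J6 (+1); matched 2.
Augmenting path W3→J1 (+1); matched 3.
Augmenting path W5→J3 (+1); matched 4.
Augmenting path W4→J6→W2→J2→W1→J4 (+1); matched 5.
No augmenting path remains; maximum matching = 5.
König certificate: {W1, W2, W3, W5, J6} is a vertex cover of size 5 (every listed pair touches it), so no matching can be larger.

5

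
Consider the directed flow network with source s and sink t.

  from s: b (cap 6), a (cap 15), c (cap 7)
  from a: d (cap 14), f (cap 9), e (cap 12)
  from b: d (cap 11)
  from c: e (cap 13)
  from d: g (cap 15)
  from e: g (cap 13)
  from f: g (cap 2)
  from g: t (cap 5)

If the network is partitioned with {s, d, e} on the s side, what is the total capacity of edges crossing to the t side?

Edges leaving {s, d, e}: s→a (15), s→b (6), s→c (7), d→g (15), e→g (13).
Cut capacity = 15 + 6 + 7 + 15 + 13 = 56.

56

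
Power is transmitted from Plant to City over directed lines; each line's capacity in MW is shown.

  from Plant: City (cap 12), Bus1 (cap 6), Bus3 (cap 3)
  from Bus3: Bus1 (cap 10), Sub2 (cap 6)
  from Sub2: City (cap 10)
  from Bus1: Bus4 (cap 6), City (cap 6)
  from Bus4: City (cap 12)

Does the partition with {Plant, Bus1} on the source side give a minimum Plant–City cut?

No — its capacity is 27, but the minimum cut has capacity 21.

Given cut capacity: 3 + 12 + 6 + 6 = 27.
Augment Plant→City: bottleneck 12, flow now 12.
Augment Plant→Bus1→City: bottleneck 6, flow now 18.
Augment Plant→Bus3→Sub2→City: bottleneck 3, flow now 21.
No augmenting path remains; maximum flow = 21.
In the residual graph, reachable from Plant: {Plant}.
Min-cut edges: Plant→Bus3 (3), Plant→Bus1 (6), Plant→City (12); capacity 3 + 6 + 12 = 21.
Cut capacity 27 exceeds the max flow 21, so it is not minimum.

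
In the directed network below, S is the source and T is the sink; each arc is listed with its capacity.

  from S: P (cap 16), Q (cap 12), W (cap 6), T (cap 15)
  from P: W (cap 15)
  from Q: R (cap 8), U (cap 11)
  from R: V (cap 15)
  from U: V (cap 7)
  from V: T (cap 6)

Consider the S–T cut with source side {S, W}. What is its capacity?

43

Edges leaving {S, W}: S→P (16), S→Q (12), S→T (15).
Cut capacity = 16 + 12 + 15 = 43.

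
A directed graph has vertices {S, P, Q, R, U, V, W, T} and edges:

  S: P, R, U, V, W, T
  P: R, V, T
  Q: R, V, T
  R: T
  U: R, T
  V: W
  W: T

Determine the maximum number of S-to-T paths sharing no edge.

Assign every edge capacity 1; by Menger, the answer equals the max flow.
Path S→T (+1); total 1.
Path S→P→T (+1); total 2.
Path S→R→T (+1); total 3.
Path S→U→T (+1); total 4.
Path S→W→T (+1); total 5.
No residual S→T path; max flow = 5.
Certifying cut of size 5: {S→P, S→R, S→T, S→U, W→T}.

5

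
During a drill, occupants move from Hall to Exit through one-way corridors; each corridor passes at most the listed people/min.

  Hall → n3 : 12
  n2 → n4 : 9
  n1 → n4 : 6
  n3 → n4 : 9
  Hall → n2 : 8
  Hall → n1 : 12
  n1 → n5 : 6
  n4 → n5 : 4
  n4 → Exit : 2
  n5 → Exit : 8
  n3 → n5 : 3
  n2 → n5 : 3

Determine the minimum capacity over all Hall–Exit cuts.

10

Augment Hall→n1→n4→Exit: bottleneck 2, flow now 2.
Augment Hall→n1→n5→Exit: bottleneck 6, flow now 8.
Augment Hall→n2→n5→Exit: bottleneck 2, flow now 10.
No augmenting path remains; maximum flow = 10.
By max-flow min-cut, the minimum cut capacity equals the max flow.
In the residual graph, reachable from Hall: {Hall, n1, n2, n3, n4, n5}.
Min-cut edges: n4→Exit (2), n5→Exit (8); capacity 2 + 8 = 10.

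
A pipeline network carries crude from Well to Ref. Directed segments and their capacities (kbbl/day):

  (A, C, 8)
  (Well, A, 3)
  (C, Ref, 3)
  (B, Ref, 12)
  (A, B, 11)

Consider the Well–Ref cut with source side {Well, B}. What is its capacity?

15

Edges leaving {Well, B}: Well→A (3), B→Ref (12).
Cut capacity = 3 + 12 = 15.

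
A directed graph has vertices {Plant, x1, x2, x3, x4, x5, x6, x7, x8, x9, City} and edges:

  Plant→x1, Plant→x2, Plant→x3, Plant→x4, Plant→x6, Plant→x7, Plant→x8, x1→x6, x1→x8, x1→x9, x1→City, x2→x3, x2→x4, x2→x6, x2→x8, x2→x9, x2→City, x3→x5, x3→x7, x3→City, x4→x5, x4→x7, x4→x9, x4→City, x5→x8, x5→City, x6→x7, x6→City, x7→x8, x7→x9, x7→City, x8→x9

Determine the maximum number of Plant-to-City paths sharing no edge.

Assign every edge capacity 1; by Menger, the answer equals the max flow.
Path Plant→x1→City (+1); total 1.
Path Plant→x2→City (+1); total 2.
Path Plant→x3→City (+1); total 3.
Path Plant→x4→City (+1); total 4.
Path Plant→x6→City (+1); total 5.
Path Plant→x7→City (+1); total 6.
No residual Plant→City path; max flow = 6.
Certifying cut of size 6: {Plant→x1, Plant→x2, Plant→x3, Plant→x4, Plant→x6, Plant→x7}.

6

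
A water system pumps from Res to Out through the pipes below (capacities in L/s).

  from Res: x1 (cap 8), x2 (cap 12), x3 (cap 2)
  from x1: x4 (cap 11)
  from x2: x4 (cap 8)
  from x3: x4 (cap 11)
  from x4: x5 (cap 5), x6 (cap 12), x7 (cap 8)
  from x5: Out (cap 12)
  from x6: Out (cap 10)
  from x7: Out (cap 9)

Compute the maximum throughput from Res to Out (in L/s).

Augment Res→x1→x4→x5→Out: bottleneck 5, flow now 5.
Augment Res→x1→x4→x6→Out: bottleneck 3, flow now 8.
Augment Res→x2→x4→x6→Out: bottleneck 7, flow now 15.
Augment Res→x2→x4→x7→Out: bottleneck 1, flow now 16.
Augment Res→x3→x4→x7→Out: bottleneck 2, flow now 18.
No augmenting path remains; maximum flow = 18.
In the residual graph, reachable from Res: {Res, x2}.
Min-cut edges: Res→x1 (8), Res→x3 (2), x2→x4 (8); capacity 8 + 2 + 8 = 18.
This cut is saturated, so no flow can exceed 18.

18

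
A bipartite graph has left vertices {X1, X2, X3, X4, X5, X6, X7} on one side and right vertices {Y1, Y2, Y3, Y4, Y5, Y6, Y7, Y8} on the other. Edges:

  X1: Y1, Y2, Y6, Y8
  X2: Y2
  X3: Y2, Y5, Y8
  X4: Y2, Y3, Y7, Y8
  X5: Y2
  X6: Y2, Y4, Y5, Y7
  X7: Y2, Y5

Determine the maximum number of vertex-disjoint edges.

Unit-capacity flow: source→left, listed edges, right→sink; max matching = max flow.
Augmenting path X1→Y1 (+1); matched 1.
Augmenting path X2→Y2 (+1); matched 2.
Augmenting path X3→Y5 (+1); matched 3.
Augmenting path X4→Y3 (+1); matched 4.
Augmenting path X6→Y4 (+1); matched 5.
Augmenting path X7→Y5→X3→Y8 (+1); matched 6.
No augmenting path remains; maximum matching = 6.
König certificate: {X1, X3, X4, X6, X7, Y2} is a vertex cover of size 6 (every listed pair touches it), so no matching can be larger.

6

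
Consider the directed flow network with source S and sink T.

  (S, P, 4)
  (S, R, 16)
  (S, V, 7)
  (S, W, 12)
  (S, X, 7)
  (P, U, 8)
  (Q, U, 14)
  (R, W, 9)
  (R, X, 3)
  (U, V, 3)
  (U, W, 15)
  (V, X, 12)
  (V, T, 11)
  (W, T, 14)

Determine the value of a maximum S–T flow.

Augment S→V→T: bottleneck 7, flow now 7.
Augment S→W→T: bottleneck 12, flow now 19.
Augment S→R→W→T: bottleneck 2, flow now 21.
Augment S→P→U→V→T: bottleneck 3, flow now 24.
No augmenting path remains; maximum flow = 24.
In the residual graph, reachable from S: {S, P, R, U, W, X}.
Min-cut edges: S→V (7), U→V (3), W→T (14); capacity 7 + 3 + 14 = 24.
This cut is saturated, so no flow can exceed 24.

24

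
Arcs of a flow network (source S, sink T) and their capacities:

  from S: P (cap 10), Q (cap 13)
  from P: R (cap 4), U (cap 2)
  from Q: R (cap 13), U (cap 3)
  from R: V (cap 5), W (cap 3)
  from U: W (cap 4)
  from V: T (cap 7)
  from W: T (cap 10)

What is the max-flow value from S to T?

Augment S→P→R→V→T: bottleneck 4, flow now 4.
Augment S→P→U→W→T: bottleneck 2, flow now 6.
Augment S→Q→R→V→T: bottleneck 1, flow now 7.
Augment S→Q→R→W→T: bottleneck 3, flow now 10.
Augment S→Q→U→W→T: bottleneck 2, flow now 12.
No augmenting path remains; maximum flow = 12.
In the residual graph, reachable from S: {S, P, Q, R, U}.
Min-cut edges: R→V (5), R→W (3), U→W (4); capacity 5 + 3 + 4 = 12.
This cut is saturated, so no flow can exceed 12.

12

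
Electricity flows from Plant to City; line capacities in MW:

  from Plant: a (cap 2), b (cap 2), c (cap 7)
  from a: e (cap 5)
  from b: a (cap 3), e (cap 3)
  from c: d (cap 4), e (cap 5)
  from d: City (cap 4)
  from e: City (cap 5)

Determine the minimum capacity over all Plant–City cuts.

9

Augment Plant→a→e→City: bottleneck 2, flow now 2.
Augment Plant→b→e→City: bottleneck 2, flow now 4.
Augment Plant→c→d→City: bottleneck 4, flow now 8.
Augment Plant→c→e→City: bottleneck 1, flow now 9.
No augmenting path remains; maximum flow = 9.
By max-flow min-cut, the minimum cut capacity equals the max flow.
In the residual graph, reachable from Plant: {Plant, a, b, c, e}.
Min-cut edges: c→d (4), e→City (5); capacity 4 + 5 = 9.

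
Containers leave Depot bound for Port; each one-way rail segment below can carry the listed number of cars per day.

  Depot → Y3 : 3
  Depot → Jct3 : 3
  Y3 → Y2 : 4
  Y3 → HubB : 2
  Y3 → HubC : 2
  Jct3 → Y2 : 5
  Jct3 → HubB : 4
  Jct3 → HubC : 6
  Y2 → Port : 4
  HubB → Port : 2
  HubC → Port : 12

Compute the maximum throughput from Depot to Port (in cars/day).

Augment Depot→Y3→Y2→Port: bottleneck 3, flow now 3.
Augment Depot→Jct3→Y2→Port: bottleneck 1, flow now 4.
Augment Depot→Jct3→HubB→Port: bottleneck 2, flow now 6.
No augmenting path remains; maximum flow = 6.
In the residual graph, reachable from Depot: {Depot}.
Min-cut edges: Depot→Y3 (3), Depot→Jct3 (3); capacity 3 + 3 = 6.
This cut is saturated, so no flow can exceed 6.

6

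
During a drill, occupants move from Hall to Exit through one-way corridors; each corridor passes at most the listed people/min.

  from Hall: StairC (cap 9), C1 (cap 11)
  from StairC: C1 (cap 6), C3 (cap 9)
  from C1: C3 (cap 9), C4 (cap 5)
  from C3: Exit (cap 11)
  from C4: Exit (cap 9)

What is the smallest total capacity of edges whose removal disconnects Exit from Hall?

Augment Hall→StairC→C3→Exit: bottleneck 9, flow now 9.
Augment Hall→C1→C3→Exit: bottleneck 2, flow now 11.
Augment Hall→C1→C4→Exit: bottleneck 5, flow now 16.
No augmenting path remains; maximum flow = 16.
By max-flow min-cut, the minimum cut capacity equals the max flow.
In the residual graph, reachable from Hall: {Hall, StairC, C1, C3}.
Min-cut edges: C1→C4 (5), C3→Exit (11); capacity 5 + 11 = 16.

16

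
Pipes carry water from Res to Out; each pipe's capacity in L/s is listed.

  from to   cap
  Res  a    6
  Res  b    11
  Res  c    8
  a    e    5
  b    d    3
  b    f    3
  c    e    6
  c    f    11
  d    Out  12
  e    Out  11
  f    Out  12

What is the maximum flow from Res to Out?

Augment Res→a→e→Out: bottleneck 5, flow now 5.
Augment Res→b→d→Out: bottleneck 3, flow now 8.
Augment Res→b→f→Out: bottleneck 3, flow now 11.
Augment Res→c→e→Out: bottleneck 6, flow now 17.
Augment Res→c→f→Out: bottleneck 2, flow now 19.
No augmenting path remains; maximum flow = 19.
In the residual graph, reachable from Res: {Res, a, b}.
Min-cut edges: Res→c (8), a→e (5), b→d (3), b→f (3); capacity 8 + 5 + 3 + 3 = 19.
This cut is saturated, so no flow can exceed 19.

19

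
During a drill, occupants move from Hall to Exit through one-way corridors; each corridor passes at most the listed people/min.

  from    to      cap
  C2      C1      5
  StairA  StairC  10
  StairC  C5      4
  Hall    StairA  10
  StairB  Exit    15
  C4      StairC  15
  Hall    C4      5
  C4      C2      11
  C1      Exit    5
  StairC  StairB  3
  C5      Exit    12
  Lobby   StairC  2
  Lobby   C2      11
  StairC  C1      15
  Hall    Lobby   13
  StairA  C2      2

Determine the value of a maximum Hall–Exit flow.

Augment Hall→Lobby→C2→C1→Exit: bottleneck 5, flow now 5.
Augment Hall→Lobby→StairC→StairB→Exit: bottleneck 2, flow now 7.
Augment Hall→C4→StairC→StairB→Exit: bottleneck 1, flow now 8.
Augment Hall→C4→StairC→C5→Exit: bottleneck 4, flow now 12.
No augmenting path remains; maximum flow = 12.
In the residual graph, reachable from Hall: {Hall, Lobby, C4, StairA, C2, StairC, C1}.
Min-cut edges: StairC→StairB (3), StairC→C5 (4), C1→Exit (5); capacity 3 + 4 + 5 = 12.
This cut is saturated, so no flow can exceed 12.

12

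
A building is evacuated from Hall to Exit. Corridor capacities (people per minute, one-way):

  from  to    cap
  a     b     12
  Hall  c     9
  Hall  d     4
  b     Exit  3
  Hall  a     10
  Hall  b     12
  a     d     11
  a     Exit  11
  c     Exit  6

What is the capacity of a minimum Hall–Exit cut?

Augment Hall→a→Exit: bottleneck 10, flow now 10.
Augment Hall→b→Exit: bottleneck 3, flow now 13.
Augment Hall→c→Exit: bottleneck 6, flow now 19.
No augmenting path remains; maximum flow = 19.
By max-flow min-cut, the minimum cut capacity equals the max flow.
In the residual graph, reachable from Hall: {Hall, b, c, d}.
Min-cut edges: Hall→a (10), b→Exit (3), c→Exit (6); capacity 10 + 3 + 6 = 19.

19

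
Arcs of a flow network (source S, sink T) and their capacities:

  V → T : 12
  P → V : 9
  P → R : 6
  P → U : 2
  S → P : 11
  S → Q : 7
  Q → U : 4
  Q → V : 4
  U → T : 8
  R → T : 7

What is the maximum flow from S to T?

18

Augment S→P→R→T: bottleneck 6, flow now 6.
Augment S→P→U→T: bottleneck 2, flow now 8.
Augment S→P→V→T: bottleneck 3, flow now 11.
Augment S→Q→U→T: bottleneck 4, flow now 15.
Augment S→Q→V→T: bottleneck 3, flow now 18.
No augmenting path remains; maximum flow = 18.
In the residual graph, reachable from S: {S}.
Min-cut edges: S→P (11), S→Q (7); capacity 11 + 7 = 18.
This cut is saturated, so no flow can exceed 18.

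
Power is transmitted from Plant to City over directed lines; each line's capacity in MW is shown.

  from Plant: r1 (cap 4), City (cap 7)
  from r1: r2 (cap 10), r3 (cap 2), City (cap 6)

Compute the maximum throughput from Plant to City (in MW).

11

Augment Plant→City: bottleneck 7, flow now 7.
Augment Plant→r1→City: bottleneck 4, flow now 11.
No augmenting path remains; maximum flow = 11.
In the residual graph, reachable from Plant: {Plant}.
Min-cut edges: Plant→r1 (4), Plant→City (7); capacity 4 + 7 = 11.
This cut is saturated, so no flow can exceed 11.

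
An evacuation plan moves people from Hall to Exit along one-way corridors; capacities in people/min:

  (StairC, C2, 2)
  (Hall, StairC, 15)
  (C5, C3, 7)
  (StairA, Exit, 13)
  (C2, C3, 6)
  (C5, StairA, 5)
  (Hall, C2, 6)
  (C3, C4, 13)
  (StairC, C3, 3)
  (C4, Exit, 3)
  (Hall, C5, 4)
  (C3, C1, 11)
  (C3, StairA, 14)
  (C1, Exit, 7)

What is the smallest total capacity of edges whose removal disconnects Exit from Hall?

Augment Hall→C5→StairA→Exit: bottleneck 4, flow now 4.
Augment Hall→C2→C3→C1→Exit: bottleneck 6, flow now 10.
Augment Hall→StairC→C3→C1→Exit: bottleneck 1, flow now 11.
Augment Hall→StairC→C3→StairA→Exit: bottleneck 2, flow now 13.
No augmenting path remains; maximum flow = 13.
By max-flow min-cut, the minimum cut capacity equals the max flow.
In the residual graph, reachable from Hall: {Hall, C2, StairC}.
Min-cut edges: Hall→C5 (4), C2→C3 (6), StairC→C3 (3); capacity 4 + 6 + 3 = 13.

13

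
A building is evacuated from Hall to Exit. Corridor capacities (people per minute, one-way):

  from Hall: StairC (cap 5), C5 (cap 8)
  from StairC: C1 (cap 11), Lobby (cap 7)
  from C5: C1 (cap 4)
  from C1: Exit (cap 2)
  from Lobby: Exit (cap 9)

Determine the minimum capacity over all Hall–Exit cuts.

Augment Hall→StairC→C1→Exit: bottleneck 2, flow now 2.
Augment Hall→StairC→Lobby→Exit: bottleneck 3, flow now 5.
Augment Hall→C5→C1→StairC→Lobby→Exit: bottleneck 2, flow now 7. (uses reverse residual edge)
No augmenting path remains; maximum flow = 7.
By max-flow min-cut, the minimum cut capacity equals the max flow.
In the residual graph, reachable from Hall: {Hall, C5, C1}.
Min-cut edges: Hall→StairC (5), C1→Exit (2); capacity 5 + 2 = 7.

7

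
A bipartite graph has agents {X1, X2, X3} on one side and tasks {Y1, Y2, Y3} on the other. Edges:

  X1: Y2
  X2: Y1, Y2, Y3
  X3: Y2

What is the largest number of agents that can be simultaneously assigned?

Unit-capacity flow: source→left, listed edges, right→sink; max matching = max flow.
Augmenting path X1→Y2 (+1); matched 1.
Augmenting path X2→Y1 (+1); matched 2.
No augmenting path remains; maximum matching = 2.
König certificate: {X2, Y2} is a vertex cover of size 2 (every listed pair touches it), so no matching can be larger.

2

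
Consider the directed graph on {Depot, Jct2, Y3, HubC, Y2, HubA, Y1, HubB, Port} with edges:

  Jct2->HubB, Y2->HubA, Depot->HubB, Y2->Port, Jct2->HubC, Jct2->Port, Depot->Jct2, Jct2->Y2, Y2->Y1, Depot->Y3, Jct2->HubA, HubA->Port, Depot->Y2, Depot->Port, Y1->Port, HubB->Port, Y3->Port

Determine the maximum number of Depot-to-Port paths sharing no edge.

5

Assign every edge capacity 1; by Menger, the answer equals the max flow.
Path Depot→Port (+1); total 1.
Path Depot→Jct2→Port (+1); total 2.
Path Depot→Y3→Port (+1); total 3.
Path Depot→Y2→Port (+1); total 4.
Path Depot→HubB→Port (+1); total 5.
No residual Depot→Port path; max flow = 5.
Certifying cut of size 5: {Depot→HubB, Depot→Jct2, Depot→Port, Depot→Y2, Depot→Y3}.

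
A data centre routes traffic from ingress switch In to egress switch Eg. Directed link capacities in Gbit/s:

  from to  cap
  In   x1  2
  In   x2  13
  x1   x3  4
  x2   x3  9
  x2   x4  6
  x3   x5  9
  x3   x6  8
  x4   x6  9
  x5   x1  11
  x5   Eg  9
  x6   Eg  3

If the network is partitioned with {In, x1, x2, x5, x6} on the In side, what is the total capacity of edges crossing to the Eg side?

31

Edges leaving {In, x1, x2, x5, x6}: x1→x3 (4), x2→x3 (9), x2→x4 (6), x5→Eg (9), x6→Eg (3).
Cut capacity = 4 + 9 + 6 + 9 + 3 = 31.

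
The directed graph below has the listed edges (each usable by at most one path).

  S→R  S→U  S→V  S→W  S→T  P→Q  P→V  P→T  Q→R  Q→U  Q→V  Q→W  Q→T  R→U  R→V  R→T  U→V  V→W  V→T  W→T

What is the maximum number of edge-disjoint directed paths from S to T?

Assign every edge capacity 1; by Menger, the answer equals the max flow.
Path S→T (+1); total 1.
Path S→R→T (+1); total 2.
Path S→V→T (+1); total 3.
Path S→W→T (+1); total 4.
No residual S→T path; max flow = 4.
Certifying cut of size 4: {S→R, S→T, V→T, W→T}.

4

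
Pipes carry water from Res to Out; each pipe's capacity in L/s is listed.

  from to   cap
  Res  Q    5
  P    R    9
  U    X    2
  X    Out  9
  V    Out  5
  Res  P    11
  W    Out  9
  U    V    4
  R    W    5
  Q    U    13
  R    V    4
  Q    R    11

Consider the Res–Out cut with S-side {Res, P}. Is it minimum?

Given cut capacity: 5 + 9 = 14.
Augment Res→P→R→V→Out: bottleneck 4, flow now 4.
Augment Res→P→R→W→Out: bottleneck 5, flow now 9.
Augment Res→Q→U→V→Out: bottleneck 1, flow now 10.
Augment Res→Q→U→X→Out: bottleneck 2, flow now 12.
No augmenting path remains; maximum flow = 12.
In the residual graph, reachable from Res: {Res, P, Q, R, U, V}.
Min-cut edges: R→W (5), U→X (2), V→Out (5); capacity 5 + 2 + 5 = 12.
Cut capacity 14 exceeds the max flow 12, so it is not minimum.

No — its capacity is 14, but the minimum cut has capacity 12.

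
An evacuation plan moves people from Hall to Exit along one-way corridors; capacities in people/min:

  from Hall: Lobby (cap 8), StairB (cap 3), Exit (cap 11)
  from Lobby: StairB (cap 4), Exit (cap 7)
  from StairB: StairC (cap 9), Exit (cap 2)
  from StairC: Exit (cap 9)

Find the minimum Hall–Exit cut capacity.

22

Augment Hall→Exit: bottleneck 11, flow now 11.
Augment Hall→Lobby→Exit: bottleneck 7, flow now 18.
Augment Hall→StairB→Exit: bottleneck 2, flow now 20.
Augment Hall→StairB→StairC→Exit: bottleneck 1, flow now 21.
Augment Hall→Lobby→StairB→StairC→Exit: bottleneck 1, flow now 22.
No augmenting path remains; maximum flow = 22.
By max-flow min-cut, the minimum cut capacity equals the max flow.
In the residual graph, reachable from Hall: {Hall}.
Min-cut edges: Hall→Lobby (8), Hall→StairB (3), Hall→Exit (11); capacity 8 + 3 + 11 = 22.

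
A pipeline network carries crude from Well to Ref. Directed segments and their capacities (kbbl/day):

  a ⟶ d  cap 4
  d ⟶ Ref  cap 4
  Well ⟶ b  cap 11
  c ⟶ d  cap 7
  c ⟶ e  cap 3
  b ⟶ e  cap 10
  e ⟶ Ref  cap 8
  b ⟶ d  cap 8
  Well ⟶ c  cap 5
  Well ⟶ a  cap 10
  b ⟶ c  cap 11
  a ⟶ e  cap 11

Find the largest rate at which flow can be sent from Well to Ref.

Augment Well→a→d→Ref: bottleneck 4, flow now 4.
Augment Well→a→e→Ref: bottleneck 6, flow now 10.
Augment Well→b→e→Ref: bottleneck 2, flow now 12.
No augmenting path remains; maximum flow = 12.
In the residual graph, reachable from Well: {Well, a, b, c, d, e}.
Min-cut edges: d→Ref (4), e→Ref (8); capacity 4 + 8 = 12.
This cut is saturated, so no flow can exceed 12.

12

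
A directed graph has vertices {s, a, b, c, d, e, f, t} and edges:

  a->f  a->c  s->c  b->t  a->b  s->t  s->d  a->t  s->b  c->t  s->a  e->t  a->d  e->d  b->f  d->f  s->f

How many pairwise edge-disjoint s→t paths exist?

4

Assign every edge capacity 1; by Menger, the answer equals the max flow.
Path s→t (+1); total 1.
Path s→a→t (+1); total 2.
Path s→b→t (+1); total 3.
Path s→c→t (+1); total 4.
No residual s→t path; max flow = 4.
Certifying cut of size 4: {s→a, s→b, s→c, s→t}.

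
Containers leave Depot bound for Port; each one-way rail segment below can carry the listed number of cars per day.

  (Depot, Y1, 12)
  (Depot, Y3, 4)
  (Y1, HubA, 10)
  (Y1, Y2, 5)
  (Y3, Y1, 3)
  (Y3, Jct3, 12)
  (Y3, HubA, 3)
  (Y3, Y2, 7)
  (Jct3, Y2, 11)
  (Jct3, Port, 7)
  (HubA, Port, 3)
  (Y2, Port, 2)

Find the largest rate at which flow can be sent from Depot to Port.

Augment Depot→Y1→HubA→Port: bottleneck 3, flow now 3.
Augment Depot→Y1→Y2→Port: bottleneck 2, flow now 5.
Augment Depot→Y3→Jct3→Port: bottleneck 4, flow now 9.
No augmenting path remains; maximum flow = 9.
In the residual graph, reachable from Depot: {Depot, Y1, HubA, Y2}.
Min-cut edges: Depot→Y3 (4), HubA→Port (3), Y2→Port (2); capacity 4 + 3 + 2 = 9.
This cut is saturated, so no flow can exceed 9.

9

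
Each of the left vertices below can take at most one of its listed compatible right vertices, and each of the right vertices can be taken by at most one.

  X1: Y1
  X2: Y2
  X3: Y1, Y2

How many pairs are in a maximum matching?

Unit-capacity flow: source→left, listed edges, right→sink; max matching = max flow.
Augmenting path X1→Y1 (+1); matched 1.
Augmenting path X2→Y2 (+1); matched 2.
No augmenting path remains; maximum matching = 2.
König certificate: {Y1, Y2} is a vertex cover of size 2 (every listed pair touches it), so no matching can be larger.

2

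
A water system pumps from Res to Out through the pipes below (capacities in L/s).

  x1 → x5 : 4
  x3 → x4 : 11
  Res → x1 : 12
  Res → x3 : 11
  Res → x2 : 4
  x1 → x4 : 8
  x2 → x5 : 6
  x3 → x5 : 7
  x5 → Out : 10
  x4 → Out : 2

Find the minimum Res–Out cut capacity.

12

Augment Res→x1→x4→Out: bottleneck 2, flow now 2.
Augment Res→x1→x5→Out: bottleneck 4, flow now 6.
Augment Res→x2→x5→Out: bottleneck 4, flow now 10.
Augment Res→x3→x5→Out: bottleneck 2, flow now 12.
No augmenting path remains; maximum flow = 12.
By max-flow min-cut, the minimum cut capacity equals the max flow.
In the residual graph, reachable from Res: {Res, x1, x2, x3, x4, x5}.
Min-cut edges: x4→Out (2), x5→Out (10); capacity 2 + 10 = 12.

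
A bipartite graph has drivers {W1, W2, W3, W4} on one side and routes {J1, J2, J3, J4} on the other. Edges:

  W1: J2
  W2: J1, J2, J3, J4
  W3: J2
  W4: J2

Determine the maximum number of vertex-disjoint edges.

2

Unit-capacity flow: source→left, listed edges, right→sink; max matching = max flow.
Augmenting path W1→J2 (+1); matched 1.
Augmenting path W2→J1 (+1); matched 2.
No augmenting path remains; maximum matching = 2.
König certificate: {W2, J2} is a vertex cover of size 2 (every listed pair touches it), so no matching can be larger.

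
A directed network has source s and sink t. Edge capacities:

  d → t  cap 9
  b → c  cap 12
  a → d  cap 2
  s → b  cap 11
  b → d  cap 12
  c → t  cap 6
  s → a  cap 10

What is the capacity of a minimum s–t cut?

13

Augment s→a→d→t: bottleneck 2, flow now 2.
Augment s→b→c→t: bottleneck 6, flow now 8.
Augment s→b→d→t: bottleneck 5, flow now 13.
No augmenting path remains; maximum flow = 13.
By max-flow min-cut, the minimum cut capacity equals the max flow.
In the residual graph, reachable from s: {s, a}.
Min-cut edges: s→b (11), a→d (2); capacity 11 + 2 = 13.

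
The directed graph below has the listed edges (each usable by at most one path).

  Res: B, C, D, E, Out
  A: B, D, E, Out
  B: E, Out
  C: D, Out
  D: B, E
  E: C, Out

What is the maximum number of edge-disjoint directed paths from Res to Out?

Assign every edge capacity 1; by Menger, the answer equals the max flow.
Path Res→Out (+1); total 1.
Path Res→B→Out (+1); total 2.
Path Res→C→Out (+1); total 3.
Path Res→E→Out (+1); total 4.
No residual Res→Out path; max flow = 4.
Certifying cut of size 4: {B→Out, C→Out, E→Out, Res→Out}.

4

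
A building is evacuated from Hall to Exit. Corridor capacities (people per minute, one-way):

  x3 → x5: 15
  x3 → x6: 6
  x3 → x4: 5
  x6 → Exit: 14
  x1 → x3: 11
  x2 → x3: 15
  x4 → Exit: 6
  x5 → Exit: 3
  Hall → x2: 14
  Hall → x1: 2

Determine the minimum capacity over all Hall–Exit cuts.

Augment Hall→x1→x3→x4→Exit: bottleneck 2, flow now 2.
Augment Hall→x2→x3→x4→Exit: bottleneck 3, flow now 5.
Augment Hall→x2→x3→x5→Exit: bottleneck 3, flow now 8.
Augment Hall→x2→x3→x6→Exit: bottleneck 6, flow now 14.
No augmenting path remains; maximum flow = 14.
By max-flow min-cut, the minimum cut capacity equals the max flow.
In the residual graph, reachable from Hall: {Hall, x1, x2, x3, x5}.
Min-cut edges: x3→x4 (5), x3→x6 (6), x5→Exit (3); capacity 5 + 6 + 3 = 14.

14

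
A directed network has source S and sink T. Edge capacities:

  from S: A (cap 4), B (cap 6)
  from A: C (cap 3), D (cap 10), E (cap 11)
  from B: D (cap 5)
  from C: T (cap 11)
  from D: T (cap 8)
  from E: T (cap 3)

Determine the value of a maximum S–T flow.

Augment S→A→C→T: bottleneck 3, flow now 3.
Augment S→A→D→T: bottleneck 1, flow now 4.
Augment S→B→D→T: bottleneck 5, flow now 9.
No augmenting path remains; maximum flow = 9.
In the residual graph, reachable from S: {S, B}.
Min-cut edges: S→A (4), B→D (5); capacity 4 + 5 = 9.
This cut is saturated, so no flow can exceed 9.

9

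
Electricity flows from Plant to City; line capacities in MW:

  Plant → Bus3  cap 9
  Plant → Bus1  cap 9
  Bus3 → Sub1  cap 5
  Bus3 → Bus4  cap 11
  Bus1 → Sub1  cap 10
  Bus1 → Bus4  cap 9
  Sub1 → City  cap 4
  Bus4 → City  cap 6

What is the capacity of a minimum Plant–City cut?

Augment Plant→Bus3→Sub1→City: bottleneck 4, flow now 4.
Augment Plant→Bus3→Bus4→City: bottleneck 5, flow now 9.
Augment Plant→Bus1→Bus4→City: bottleneck 1, flow now 10.
No augmenting path remains; maximum flow = 10.
By max-flow min-cut, the minimum cut capacity equals the max flow.
In the residual graph, reachable from Plant: {Plant, Bus3, Bus1, Sub1, Bus4}.
Min-cut edges: Sub1→City (4), Bus4→City (6); capacity 4 + 6 = 10.

10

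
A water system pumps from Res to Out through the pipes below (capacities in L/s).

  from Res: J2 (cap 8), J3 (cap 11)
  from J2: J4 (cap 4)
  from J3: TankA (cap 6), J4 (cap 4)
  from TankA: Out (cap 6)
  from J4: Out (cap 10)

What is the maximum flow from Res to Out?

Augment Res→J2→J4→Out: bottleneck 4, flow now 4.
Augment Res→J3→TankA→Out: bottleneck 6, flow now 10.
Augment Res→J3→J4→Out: bottleneck 4, flow now 14.
No augmenting path remains; maximum flow = 14.
In the residual graph, reachable from Res: {Res, J2, J3}.
Min-cut edges: J2→J4 (4), J3→TankA (6), J3→J4 (4); capacity 4 + 6 + 4 = 14.
This cut is saturated, so no flow can exceed 14.

14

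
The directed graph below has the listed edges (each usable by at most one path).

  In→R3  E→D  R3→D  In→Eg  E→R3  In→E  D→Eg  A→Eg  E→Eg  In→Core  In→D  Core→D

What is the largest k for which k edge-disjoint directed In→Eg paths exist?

Assign every edge capacity 1; by Menger, the answer equals the max flow.
Path In→Eg (+1); total 1.
Path In→E→Eg (+1); total 2.
Path In→D→Eg (+1); total 3.
No residual In→Eg path; max flow = 3.
Certifying cut of size 3: {D→Eg, In→E, In→Eg}.

3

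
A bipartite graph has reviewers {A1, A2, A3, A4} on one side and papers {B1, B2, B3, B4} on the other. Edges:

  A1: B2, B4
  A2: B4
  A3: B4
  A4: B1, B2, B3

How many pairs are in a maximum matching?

3

Unit-capacity flow: source→left, listed edges, right→sink; max matching = max flow.
Augmenting path A1→B2 (+1); matched 1.
Augmenting path A2→B4 (+1); matched 2.
Augmenting path A4→B1 (+1); matched 3.
No augmenting path remains; maximum matching = 3.
König certificate: {A1, A4, B4} is a vertex cover of size 3 (every listed pair touches it), so no matching can be larger.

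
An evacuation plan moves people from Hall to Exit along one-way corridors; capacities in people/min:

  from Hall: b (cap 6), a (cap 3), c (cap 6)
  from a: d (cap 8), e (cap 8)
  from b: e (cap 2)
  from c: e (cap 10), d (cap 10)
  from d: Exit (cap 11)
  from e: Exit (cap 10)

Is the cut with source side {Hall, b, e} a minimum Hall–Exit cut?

Given cut capacity: 3 + 6 + 10 = 19.
Augment Hall→a→d→Exit: bottleneck 3, flow now 3.
Augment Hall→b→e→Exit: bottleneck 2, flow now 5.
Augment Hall→c→d→Exit: bottleneck 6, flow now 11.
No augmenting path remains; maximum flow = 11.
In the residual graph, reachable from Hall: {Hall, b}.
Min-cut edges: Hall→a (3), Hall→c (6), b→e (2); capacity 3 + 6 + 2 = 11.
Cut capacity 19 exceeds the max flow 11, so it is not minimum.

No — its capacity is 19, but the minimum cut has capacity 11.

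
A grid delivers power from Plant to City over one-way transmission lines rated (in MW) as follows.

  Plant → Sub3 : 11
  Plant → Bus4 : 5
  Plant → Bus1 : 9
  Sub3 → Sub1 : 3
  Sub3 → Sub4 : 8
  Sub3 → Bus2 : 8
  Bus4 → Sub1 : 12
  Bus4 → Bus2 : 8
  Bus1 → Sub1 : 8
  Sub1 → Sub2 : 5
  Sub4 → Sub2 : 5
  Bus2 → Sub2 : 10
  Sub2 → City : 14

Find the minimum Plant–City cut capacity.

Augment Plant→Sub3→Sub1→Sub2→City: bottleneck 3, flow now 3.
Augment Plant→Sub3→Sub4→Sub2→City: bottleneck 5, flow now 8.
Augment Plant→Sub3→Bus2→Sub2→City: bottleneck 3, flow now 11.
Augment Plant→Bus4→Sub1→Sub2→City: bottleneck 2, flow now 13.
Augment Plant→Bus4→Bus2→Sub2→City: bottleneck 1, flow now 14.
No augmenting path remains; maximum flow = 14.
By max-flow min-cut, the minimum cut capacity equals the max flow.
In the residual graph, reachable from Plant: {Plant, Sub3, Bus4, Bus1, Sub1, Sub4, Bus2, Sub2}.
Min-cut edges: Sub2→City (14); capacity 14 = 14.

14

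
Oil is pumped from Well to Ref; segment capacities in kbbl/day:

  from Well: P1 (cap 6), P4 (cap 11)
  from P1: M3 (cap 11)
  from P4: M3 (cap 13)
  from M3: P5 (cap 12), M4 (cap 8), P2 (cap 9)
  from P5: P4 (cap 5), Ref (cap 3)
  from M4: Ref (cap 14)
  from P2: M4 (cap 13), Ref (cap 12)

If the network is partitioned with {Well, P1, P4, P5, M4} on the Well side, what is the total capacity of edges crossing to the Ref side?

Edges leaving {Well, P1, P4, P5, M4}: P1→M3 (11), P4→M3 (13), P5→Ref (3), M4→Ref (14).
Cut capacity = 11 + 13 + 3 + 14 = 41.

41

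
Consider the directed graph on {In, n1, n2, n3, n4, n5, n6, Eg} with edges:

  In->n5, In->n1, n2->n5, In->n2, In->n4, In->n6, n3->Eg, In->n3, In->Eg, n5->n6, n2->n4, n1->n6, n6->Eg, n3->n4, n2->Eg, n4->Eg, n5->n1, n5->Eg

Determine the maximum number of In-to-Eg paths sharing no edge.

Assign every edge capacity 1; by Menger, the answer equals the max flow.
Path In→Eg (+1); total 1.
Path In→n2→Eg (+1); total 2.
Path In→n3→Eg (+1); total 3.
Path In→n4→Eg (+1); total 4.
Path In→n5→Eg (+1); total 5.
Path In→n6→Eg (+1); total 6.
No residual In→Eg path; max flow = 6.
Certifying cut of size 6: {In→Eg, In→n2, In→n3, In→n4, In→n5, n6→Eg}.

6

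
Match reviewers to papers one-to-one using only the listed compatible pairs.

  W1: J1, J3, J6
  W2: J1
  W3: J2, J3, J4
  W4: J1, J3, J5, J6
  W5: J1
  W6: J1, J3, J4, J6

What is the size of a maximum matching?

Unit-capacity flow: source→left, listed edges, right→sink; max matching = max flow.
Augmenting path W1→J1 (+1); matched 1.
Augmenting path W3→J2 (+1); matched 2.
Augmenting path W4→J3 (+1); matched 3.
Augmenting path W6→J4 (+1); matched 4.
Augmenting path W2→J1→W1→J6 (+1); matched 5.
No augmenting path remains; maximum matching = 5.
König certificate: {W1, W3, W4, W6, J1} is a vertex cover of size 5 (every listed pair touches it), so no matching can be larger.

5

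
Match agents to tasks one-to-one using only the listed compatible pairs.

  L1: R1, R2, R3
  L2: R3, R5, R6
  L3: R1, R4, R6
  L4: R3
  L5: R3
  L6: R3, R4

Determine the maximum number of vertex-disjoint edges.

5

Unit-capacity flow: source→left, listed edges, right→sink; max matching = max flow.
Augmenting path L1→R1 (+1); matched 1.
Augmenting path L2→R3 (+1); matched 2.
Augmenting path L3→R4 (+1); matched 3.
Augmenting path L4→R3→L2→R5 (+1); matched 4.
Augmenting path L6→R4→L3→R6 (+1); matched 5.
No augmenting path remains; maximum matching = 5.
König certificate: {L1, L2, L3, L6, R3} is a vertex cover of size 5 (every listed pair touches it), so no matching can be larger.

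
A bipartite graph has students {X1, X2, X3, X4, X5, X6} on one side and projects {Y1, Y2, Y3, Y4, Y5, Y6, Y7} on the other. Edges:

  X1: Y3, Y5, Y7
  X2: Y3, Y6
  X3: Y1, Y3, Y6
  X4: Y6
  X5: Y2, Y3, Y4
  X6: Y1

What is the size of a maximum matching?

5

Unit-capacity flow: source→left, listed edges, right→sink; max matching = max flow.
Augmenting path X1→Y3 (+1); matched 1.
Augmenting path X2→Y6 (+1); matched 2.
Augmenting path X3→Y1 (+1); matched 3.
Augmenting path X5→Y2 (+1); matched 4.
Augmenting path X4→Y6→X2→Y3→X1→Y5 (+1); matched 5.
No augmenting path remains; maximum matching = 5.
König certificate: {X1, X5, Y1, Y3, Y6} is a vertex cover of size 5 (every listed pair touches it), so no matching can be larger.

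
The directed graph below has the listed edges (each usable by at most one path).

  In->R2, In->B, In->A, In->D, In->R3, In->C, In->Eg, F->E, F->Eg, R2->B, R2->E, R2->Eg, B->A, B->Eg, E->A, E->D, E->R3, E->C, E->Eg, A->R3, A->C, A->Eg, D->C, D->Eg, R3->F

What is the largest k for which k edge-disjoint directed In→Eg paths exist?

6

Assign every edge capacity 1; by Menger, the answer equals the max flow.
Path In→Eg (+1); total 1.
Path In→R2→Eg (+1); total 2.
Path In→B→Eg (+1); total 3.
Path In→A→Eg (+1); total 4.
Path In→D→Eg (+1); total 5.
Path In→R3→F→Eg (+1); total 6.
No residual In→Eg path; max flow = 6.
Certifying cut of size 6: {In→A, In→B, In→D, In→Eg, In→R2, In→R3}.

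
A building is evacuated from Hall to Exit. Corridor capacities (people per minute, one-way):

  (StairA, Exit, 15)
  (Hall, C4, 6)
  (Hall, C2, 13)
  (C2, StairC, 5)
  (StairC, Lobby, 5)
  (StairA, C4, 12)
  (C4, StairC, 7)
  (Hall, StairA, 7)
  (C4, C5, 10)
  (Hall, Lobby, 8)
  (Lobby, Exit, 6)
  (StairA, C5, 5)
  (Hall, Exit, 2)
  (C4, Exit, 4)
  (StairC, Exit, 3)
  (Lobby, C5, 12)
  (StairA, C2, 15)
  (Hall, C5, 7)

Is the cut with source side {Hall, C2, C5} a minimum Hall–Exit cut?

Given cut capacity: 7 + 6 + 8 + 2 + 5 = 28.
Augment Hall→Exit: bottleneck 2, flow now 2.
Augment Hall→StairA→Exit: bottleneck 7, flow now 9.
Augment Hall→C4→Exit: bottleneck 4, flow now 13.
Augment Hall→Lobby→Exit: bottleneck 6, flow now 19.
Augment Hall→C4→StairC→Exit: bottleneck 2, flow now 21.
Augment Hall→C2→StairC→Exit: bottleneck 1, flow now 22.
No augmenting path remains; maximum flow = 22.
In the residual graph, reachable from Hall: {Hall, C4, StairC, C2, Lobby, C5}.
Min-cut edges: Hall→StairA (7), Hall→Exit (2), C4→Exit (4), StairC→Exit (3), Lobby→Exit (6); capacity 7 + 2 + 4 + 3 + 6 = 22.
Cut capacity 28 exceeds the max flow 22, so it is not minimum.

No — its capacity is 28, but the minimum cut has capacity 22.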